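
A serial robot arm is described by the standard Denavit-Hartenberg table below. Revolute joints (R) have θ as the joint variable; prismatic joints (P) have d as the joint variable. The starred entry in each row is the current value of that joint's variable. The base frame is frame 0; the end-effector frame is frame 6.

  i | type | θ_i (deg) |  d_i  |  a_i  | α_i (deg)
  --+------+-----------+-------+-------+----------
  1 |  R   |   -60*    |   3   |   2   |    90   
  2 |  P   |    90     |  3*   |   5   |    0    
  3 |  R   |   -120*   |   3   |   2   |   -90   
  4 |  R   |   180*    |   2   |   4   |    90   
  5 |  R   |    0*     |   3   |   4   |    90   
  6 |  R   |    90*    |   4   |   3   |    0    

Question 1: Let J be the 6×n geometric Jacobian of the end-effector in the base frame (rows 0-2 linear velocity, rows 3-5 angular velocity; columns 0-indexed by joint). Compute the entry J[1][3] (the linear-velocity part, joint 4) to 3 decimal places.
axis z_3 = (0.2500,-0.4330,0.8660); lever o_n−o_3 = (1.2321,9.8660,2.2679)
cross product → J_v[:, 3] = (-9.5263,0.5000,3.0000)
J_ω[:, 3] = z_3
entry J[1][3] = 0.5000

0.500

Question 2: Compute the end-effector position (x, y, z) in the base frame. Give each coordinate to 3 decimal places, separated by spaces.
-2.098 3.634 9.268

after link 1: o_1 = (1.0000, -1.7321, 3.0000)
after link 2: o_2 = (-1.5981, -3.2321, 8.0000)
after link 3: o_3 = (-3.3301, -6.2321, 7.0000)
after link 4: o_4 = (-4.5622, -4.0981, 10.7321)
after link 5: o_5 = (-3.6962, 0.4019, 12.7321)
after link 6: o_6 = (-2.0981, 3.6340, 9.2679)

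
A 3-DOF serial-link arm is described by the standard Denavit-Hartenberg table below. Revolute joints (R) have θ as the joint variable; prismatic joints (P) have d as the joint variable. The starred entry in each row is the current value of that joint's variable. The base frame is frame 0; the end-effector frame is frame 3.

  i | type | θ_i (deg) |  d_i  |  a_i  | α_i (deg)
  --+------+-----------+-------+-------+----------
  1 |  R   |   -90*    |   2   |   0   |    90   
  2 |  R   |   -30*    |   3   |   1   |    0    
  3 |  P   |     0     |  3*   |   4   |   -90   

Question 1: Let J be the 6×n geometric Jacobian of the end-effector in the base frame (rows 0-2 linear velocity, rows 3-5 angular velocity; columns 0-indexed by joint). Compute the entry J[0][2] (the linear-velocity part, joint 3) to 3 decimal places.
prismatic axis z_2 = (-1.0000,-0.0000,0.0000)
J_v[:, 2] = z_2; J_ω[:, 2] = (0,0,0)
entry J[0][2] = -1.0000

-1.000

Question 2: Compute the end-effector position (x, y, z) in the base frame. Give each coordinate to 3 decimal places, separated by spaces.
after link 1: o_1 = (0.0000, 0.0000, 2.0000)
after link 2: o_2 = (-3.0000, -0.8660, 1.5000)
after link 3: o_3 = (-6.0000, -4.3301, -0.5000)

-6.000 -4.330 -0.500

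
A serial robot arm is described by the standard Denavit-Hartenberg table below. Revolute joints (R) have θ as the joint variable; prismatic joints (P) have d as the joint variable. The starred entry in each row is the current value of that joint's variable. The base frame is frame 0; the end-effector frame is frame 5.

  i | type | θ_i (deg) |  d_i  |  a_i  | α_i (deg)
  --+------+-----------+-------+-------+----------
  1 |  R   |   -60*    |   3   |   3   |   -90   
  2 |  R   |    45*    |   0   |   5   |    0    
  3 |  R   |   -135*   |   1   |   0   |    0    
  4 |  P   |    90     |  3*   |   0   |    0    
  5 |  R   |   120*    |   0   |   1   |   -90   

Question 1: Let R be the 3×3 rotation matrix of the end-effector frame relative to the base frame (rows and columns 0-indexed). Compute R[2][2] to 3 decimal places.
End-effector z-axis (col 2 of R) = (-0.4330,0.7500,0.5000)
R[2][2] = 0.5000

0.500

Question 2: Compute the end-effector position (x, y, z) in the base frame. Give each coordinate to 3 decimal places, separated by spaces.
after link 1: o_1 = (1.5000, -2.5981, 3.0000)
after link 2: o_2 = (3.2678, -5.6599, -0.5355)
after link 3: o_3 = (4.1338, -5.1599, -0.5355)
after link 4: o_4 = (6.7319, -3.6599, -0.5355)
after link 5: o_5 = (6.4819, -3.2269, -1.4016)

6.482 -3.227 -1.402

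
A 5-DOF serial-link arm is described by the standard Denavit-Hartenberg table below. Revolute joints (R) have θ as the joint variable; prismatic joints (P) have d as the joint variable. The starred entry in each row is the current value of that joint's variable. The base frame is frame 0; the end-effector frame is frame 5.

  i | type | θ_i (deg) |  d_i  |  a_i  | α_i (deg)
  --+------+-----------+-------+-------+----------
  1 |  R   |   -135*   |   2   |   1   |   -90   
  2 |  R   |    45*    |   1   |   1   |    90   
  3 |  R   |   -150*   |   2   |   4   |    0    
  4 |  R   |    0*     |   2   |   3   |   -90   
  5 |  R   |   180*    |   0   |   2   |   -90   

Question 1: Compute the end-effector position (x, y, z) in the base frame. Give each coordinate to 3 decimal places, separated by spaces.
after link 1: o_1 = (-0.7071, -0.7071, 2.0000)
after link 2: o_2 = (-0.5000, -1.9142, 1.2929)
after link 3: o_3 = (-1.1822, 0.2321, 5.1566)
after link 4: o_4 = (-1.9438, 1.5917, 8.4079)
after link 5: o_5 = (-2.1027, 0.0186, 7.1832)

-2.103 0.019 7.183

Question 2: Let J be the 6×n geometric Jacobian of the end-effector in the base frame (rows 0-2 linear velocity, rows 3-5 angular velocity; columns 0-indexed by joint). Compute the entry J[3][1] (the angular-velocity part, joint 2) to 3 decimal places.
axis z_1 = (0.7071,-0.7071,0.0000); lever o_n−o_1 = (-1.3956,0.7257,5.1832)
cross product → J_v[:, 1] = (-3.6651,-3.6651,-0.4737)
J_ω[:, 1] = z_1
entry J[3][1] = 0.7071

0.707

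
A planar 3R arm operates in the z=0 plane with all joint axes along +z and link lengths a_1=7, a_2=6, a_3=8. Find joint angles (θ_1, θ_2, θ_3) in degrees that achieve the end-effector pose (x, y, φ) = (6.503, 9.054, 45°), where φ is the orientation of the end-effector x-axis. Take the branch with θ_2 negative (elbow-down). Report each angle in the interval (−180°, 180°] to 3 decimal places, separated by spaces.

134.996 -149.996 60.000

wrist centre = target − a_3·(cos φ, sin φ) = (0.8461, 3.3971)
cos θ_2 = (12.2566−7²−6²)/(2·7·6) = -0.8660; θ_2 = -149.9963° (elbow-down)
β = atan2(3.3971,0.8461) = 76.0136°; ψ = atan2(-3.0003,1.8040) = -58.9824°
θ_1 = β − ψ = 134.9960°
θ_3 = φ − θ_1 − θ_2 = 60.0003° (wrapped to (-180°,180°])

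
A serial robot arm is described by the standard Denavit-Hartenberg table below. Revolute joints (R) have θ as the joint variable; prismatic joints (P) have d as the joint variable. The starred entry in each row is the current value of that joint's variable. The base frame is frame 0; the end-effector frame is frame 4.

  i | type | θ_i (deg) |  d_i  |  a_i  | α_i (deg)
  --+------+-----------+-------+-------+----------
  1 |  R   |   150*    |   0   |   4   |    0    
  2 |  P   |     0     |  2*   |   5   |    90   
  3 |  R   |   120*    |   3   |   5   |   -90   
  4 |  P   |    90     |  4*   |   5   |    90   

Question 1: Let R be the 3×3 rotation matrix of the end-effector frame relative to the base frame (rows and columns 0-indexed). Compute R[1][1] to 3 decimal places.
End-effector y-axis (col 1 of R) = (0.7500,-0.4330,-0.5000)
R[1][1] = -0.4330

-0.433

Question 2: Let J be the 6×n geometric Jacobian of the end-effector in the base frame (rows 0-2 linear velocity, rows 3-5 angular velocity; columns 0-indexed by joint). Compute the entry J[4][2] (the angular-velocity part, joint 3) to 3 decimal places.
axis z_2 = (0.5000,0.8660,0.0000); lever o_n−o_2 = (4.1651,-4.7141,2.3301)
cross product → J_v[:, 2] = (2.0179,-1.1651,-5.9641)
J_ω[:, 2] = z_2
entry J[4][2] = 0.8660

0.866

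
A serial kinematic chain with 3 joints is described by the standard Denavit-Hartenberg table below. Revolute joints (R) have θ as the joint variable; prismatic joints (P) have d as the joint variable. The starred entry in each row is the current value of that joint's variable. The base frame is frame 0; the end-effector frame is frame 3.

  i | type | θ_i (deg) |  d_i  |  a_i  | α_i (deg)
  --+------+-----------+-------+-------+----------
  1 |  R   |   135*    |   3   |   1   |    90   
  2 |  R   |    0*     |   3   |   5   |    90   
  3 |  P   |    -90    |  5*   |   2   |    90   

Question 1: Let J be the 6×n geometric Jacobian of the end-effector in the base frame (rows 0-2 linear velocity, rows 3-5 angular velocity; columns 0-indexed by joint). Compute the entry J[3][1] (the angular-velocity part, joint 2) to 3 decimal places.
axis z_1 = (0.7071,0.7071,0.0000); lever o_n−o_1 = (-2.8284,4.2426,-5.0000)
cross product → J_v[:, 1] = (-3.5355,3.5355,5.0000)
J_ω[:, 1] = z_1
entry J[3][1] = 0.7071

0.707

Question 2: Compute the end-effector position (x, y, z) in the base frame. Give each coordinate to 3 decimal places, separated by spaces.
-3.536 4.950 -2.000

after link 1: o_1 = (-0.7071, 0.7071, 3.0000)
after link 2: o_2 = (-2.1213, 6.3640, 3.0000)
after link 3: o_3 = (-3.5355, 4.9497, -2.0000)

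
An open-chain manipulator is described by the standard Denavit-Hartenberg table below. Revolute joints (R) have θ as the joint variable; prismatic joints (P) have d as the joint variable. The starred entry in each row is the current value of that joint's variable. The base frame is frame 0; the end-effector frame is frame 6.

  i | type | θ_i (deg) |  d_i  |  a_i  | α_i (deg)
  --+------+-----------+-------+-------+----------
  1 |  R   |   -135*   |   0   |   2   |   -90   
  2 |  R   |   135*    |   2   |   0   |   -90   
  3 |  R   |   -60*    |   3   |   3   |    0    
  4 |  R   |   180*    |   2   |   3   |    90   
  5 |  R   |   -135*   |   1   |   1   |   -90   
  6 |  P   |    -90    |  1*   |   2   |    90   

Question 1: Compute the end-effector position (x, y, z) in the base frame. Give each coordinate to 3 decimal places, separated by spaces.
after link 1: o_1 = (-1.4142, -1.4142, 0.0000)
after link 2: o_2 = (0.0000, -2.8284, 0.0000)
after link 3: o_3 = (4.0871, -2.4155, 1.0607)
after link 4: o_4 = (2.5000, -0.3284, 3.5355)
after link 5: o_5 = (2.8357, -0.1517, 2.1732)
after link 6: o_6 = (2.0313, 1.3242, 0.6984)

2.031 1.324 0.698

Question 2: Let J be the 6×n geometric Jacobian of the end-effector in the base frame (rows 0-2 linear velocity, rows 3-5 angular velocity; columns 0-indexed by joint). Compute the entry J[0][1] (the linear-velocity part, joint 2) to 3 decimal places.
-0.494

axis z_1 = (0.7071,-0.7071,0.0000); lever o_n−o_1 = (3.4455,2.7384,0.6984)
cross product → J_v[:, 1] = (-0.4939,-0.4939,4.3727)
J_ω[:, 1] = z_1
entry J[0][1] = -0.4939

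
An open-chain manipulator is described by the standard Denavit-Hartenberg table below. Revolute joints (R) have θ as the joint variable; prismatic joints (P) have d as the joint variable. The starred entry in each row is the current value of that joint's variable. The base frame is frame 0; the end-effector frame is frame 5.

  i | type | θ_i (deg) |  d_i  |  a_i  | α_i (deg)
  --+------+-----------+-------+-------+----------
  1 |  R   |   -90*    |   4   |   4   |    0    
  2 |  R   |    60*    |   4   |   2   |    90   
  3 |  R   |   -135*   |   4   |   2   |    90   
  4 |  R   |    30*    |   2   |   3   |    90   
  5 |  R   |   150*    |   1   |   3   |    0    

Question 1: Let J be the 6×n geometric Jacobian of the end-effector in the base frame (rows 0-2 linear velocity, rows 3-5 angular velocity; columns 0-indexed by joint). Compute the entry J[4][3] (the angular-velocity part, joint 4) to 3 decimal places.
axis z_3 = (-0.6124,0.3536,0.7071); lever o_n−o_3 = (-2.3301,2.1132,1.8752)
cross product → J_v[:, 3] = (-0.8313,-0.4993,-0.4703)
J_ω[:, 3] = z_3
entry J[4][3] = 0.3536

0.354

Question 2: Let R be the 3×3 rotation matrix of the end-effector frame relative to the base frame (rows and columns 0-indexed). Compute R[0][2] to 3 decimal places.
0.127

End-effector z-axis (col 2 of R) = (0.1268,0.9268,-0.3536)
R[0][2] = 0.1268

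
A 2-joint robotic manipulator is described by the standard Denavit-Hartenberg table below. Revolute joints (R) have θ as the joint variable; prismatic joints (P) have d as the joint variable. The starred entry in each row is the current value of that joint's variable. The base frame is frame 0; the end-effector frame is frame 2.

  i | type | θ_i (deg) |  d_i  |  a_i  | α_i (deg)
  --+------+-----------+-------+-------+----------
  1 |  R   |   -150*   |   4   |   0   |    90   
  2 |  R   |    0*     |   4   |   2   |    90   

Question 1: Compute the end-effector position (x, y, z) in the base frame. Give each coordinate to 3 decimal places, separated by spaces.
-3.732 2.464 4.000

after link 1: o_1 = (0.0000, 0.0000, 4.0000)
after link 2: o_2 = (-3.7321, 2.4641, 4.0000)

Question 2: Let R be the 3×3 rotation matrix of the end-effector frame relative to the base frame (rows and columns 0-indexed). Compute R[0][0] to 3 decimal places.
-0.866

End-effector x-axis (col 0 of R) = (-0.8660,-0.5000,0.0000)
R[0][0] = -0.8660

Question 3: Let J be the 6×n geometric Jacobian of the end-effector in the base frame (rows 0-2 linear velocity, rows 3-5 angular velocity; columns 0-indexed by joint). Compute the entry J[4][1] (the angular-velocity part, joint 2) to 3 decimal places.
0.866

axis z_1 = (-0.5000,0.8660,0.0000); lever o_n−o_1 = (-3.7321,2.4641,0.0000)
cross product → J_v[:, 1] = (-0.0000,-0.0000,2.0000)
J_ω[:, 1] = z_1
entry J[4][1] = 0.8660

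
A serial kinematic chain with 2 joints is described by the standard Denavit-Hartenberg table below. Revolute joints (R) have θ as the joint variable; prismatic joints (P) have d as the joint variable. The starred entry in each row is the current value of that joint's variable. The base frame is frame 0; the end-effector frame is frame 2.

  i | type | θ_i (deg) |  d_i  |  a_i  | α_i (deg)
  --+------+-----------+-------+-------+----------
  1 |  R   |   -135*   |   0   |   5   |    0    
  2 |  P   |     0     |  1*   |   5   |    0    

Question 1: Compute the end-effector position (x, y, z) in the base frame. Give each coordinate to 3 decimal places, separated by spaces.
after link 1: o_1 = (-3.5355, -3.5355, 0.0000)
after link 2: o_2 = (-7.0711, -7.0711, 1.0000)

-7.071 -7.071 1.000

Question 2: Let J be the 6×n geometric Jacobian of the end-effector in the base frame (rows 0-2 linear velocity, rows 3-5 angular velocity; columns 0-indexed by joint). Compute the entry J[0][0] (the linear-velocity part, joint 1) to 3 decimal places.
axis z_0 = ẑ; lever o_n−o_0 = (-7.0711,-7.0711,1.0000)
cross product → J_v[:, 0] = (7.0711,-7.0711,0.0000)
J_ω[:, 0] = z_0
entry J[0][0] = 7.0711

7.071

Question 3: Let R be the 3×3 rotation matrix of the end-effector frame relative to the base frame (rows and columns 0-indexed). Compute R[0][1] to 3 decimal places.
0.707

End-effector y-axis (col 1 of R) = (0.7071,-0.7071,0.0000)
R[0][1] = 0.7071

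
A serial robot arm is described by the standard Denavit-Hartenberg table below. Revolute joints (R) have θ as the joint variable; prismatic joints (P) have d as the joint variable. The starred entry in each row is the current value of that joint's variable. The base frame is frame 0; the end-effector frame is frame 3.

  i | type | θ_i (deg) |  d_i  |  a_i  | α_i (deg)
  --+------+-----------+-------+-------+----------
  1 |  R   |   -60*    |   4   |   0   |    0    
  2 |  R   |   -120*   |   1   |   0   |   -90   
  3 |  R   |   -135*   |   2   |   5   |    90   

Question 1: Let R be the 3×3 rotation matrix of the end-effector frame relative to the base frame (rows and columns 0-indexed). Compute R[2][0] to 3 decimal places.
End-effector x-axis (col 0 of R) = (0.7071,0.0000,0.7071)
R[2][0] = 0.7071

0.707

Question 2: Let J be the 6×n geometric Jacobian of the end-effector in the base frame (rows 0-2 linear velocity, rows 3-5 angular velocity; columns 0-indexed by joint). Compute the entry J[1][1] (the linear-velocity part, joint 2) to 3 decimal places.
3.536

axis z_1 = (0.0000,0.0000,1.0000); lever o_n−o_1 = (3.5355,-2.0000,4.5355)
cross product → J_v[:, 1] = (2.0000,3.5355,-0.0000)
J_ω[:, 1] = z_1
entry J[1][1] = 3.5355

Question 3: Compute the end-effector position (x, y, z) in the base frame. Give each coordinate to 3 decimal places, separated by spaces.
after link 1: o_1 = (0.0000, 0.0000, 4.0000)
after link 2: o_2 = (0.0000, 0.0000, 5.0000)
after link 3: o_3 = (3.5355, -2.0000, 8.5355)

3.536 -2.000 8.536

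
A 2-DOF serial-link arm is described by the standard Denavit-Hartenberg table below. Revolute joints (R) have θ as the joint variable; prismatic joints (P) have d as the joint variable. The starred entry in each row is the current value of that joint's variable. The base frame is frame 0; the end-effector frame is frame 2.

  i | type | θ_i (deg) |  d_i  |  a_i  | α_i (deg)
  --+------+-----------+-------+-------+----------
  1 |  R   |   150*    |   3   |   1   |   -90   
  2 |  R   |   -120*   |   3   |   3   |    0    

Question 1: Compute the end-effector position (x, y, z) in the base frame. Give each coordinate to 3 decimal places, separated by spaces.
-1.067 -2.848 5.598

after link 1: o_1 = (-0.8660, 0.5000, 3.0000)
after link 2: o_2 = (-1.0670, -2.8481, 5.5981)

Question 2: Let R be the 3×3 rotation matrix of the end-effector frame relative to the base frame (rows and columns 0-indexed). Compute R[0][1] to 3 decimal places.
End-effector y-axis (col 1 of R) = (-0.7500,0.4330,0.5000)
R[0][1] = -0.7500

-0.750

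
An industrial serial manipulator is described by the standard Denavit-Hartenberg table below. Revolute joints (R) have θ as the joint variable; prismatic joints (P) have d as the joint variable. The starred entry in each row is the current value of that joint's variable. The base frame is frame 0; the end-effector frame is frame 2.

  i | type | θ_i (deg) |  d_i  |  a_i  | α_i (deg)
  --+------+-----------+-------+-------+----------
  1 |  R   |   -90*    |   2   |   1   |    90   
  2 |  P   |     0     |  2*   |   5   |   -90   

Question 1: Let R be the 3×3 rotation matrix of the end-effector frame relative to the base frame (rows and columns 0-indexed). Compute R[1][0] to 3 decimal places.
End-effector x-axis (col 0 of R) = (0.0000,-1.0000,0.0000)
R[1][0] = -1.0000

-1.000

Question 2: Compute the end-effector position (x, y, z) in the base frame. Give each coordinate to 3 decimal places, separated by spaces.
after link 1: o_1 = (0.0000, -1.0000, 2.0000)
after link 2: o_2 = (-2.0000, -6.0000, 2.0000)

-2.000 -6.000 2.000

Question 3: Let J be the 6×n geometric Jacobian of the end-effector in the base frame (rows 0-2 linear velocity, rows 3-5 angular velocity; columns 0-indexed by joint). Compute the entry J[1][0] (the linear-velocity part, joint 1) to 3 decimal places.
axis z_0 = ẑ; lever o_n−o_0 = (-2.0000,-6.0000,2.0000)
cross product → J_v[:, 0] = (6.0000,-2.0000,0.0000)
J_ω[:, 0] = z_0
entry J[1][0] = -2.0000

-2.000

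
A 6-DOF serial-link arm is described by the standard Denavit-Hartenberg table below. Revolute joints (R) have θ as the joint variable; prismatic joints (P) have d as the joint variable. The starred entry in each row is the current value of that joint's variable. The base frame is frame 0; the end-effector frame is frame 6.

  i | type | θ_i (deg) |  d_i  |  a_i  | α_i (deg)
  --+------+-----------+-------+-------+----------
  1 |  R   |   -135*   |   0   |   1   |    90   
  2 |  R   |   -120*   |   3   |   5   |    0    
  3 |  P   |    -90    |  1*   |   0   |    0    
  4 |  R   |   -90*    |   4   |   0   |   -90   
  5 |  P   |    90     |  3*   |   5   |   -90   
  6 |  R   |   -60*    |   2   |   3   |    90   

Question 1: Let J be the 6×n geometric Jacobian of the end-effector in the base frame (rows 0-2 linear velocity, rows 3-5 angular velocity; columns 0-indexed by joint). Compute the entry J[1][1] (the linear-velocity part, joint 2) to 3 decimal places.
-2.307

axis z_1 = (-0.7071,0.7071,0.0000); lever o_n−o_1 = (4.8423,6.9636,-3.2631)
cross product → J_v[:, 1] = (-2.3074,-2.3074,-8.3481)
J_ω[:, 1] = z_1
entry J[1][1] = -2.3074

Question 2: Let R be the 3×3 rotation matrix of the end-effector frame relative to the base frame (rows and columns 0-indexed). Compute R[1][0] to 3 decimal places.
End-effector x-axis (col 0 of R) = (0.8839,0.1768,0.4330)
R[1][0] = 0.1768

0.177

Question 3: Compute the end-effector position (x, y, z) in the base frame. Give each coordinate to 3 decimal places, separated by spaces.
after link 1: o_1 = (-0.7071, -0.7071, 0.0000)
after link 2: o_2 = (-1.0607, 3.1820, -4.3301)
after link 3: o_3 = (-1.7678, 3.8891, -4.3301)
after link 4: o_4 = (-4.5962, 6.7175, -4.3301)
after link 5: o_5 = (0.7765, 5.0191, -2.8301)
after link 6: o_6 = (4.1352, 6.2565, -3.2631)

4.135 6.257 -3.263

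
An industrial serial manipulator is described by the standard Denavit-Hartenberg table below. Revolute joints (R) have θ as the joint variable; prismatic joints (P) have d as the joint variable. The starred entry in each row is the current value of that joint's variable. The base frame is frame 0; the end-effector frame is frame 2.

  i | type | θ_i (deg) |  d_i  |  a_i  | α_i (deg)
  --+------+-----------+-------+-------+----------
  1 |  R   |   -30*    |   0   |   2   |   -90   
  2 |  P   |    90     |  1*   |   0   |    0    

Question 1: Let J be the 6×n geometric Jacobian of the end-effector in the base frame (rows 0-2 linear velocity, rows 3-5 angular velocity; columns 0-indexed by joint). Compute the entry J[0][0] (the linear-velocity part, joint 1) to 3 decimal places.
axis z_0 = ẑ; lever o_n−o_0 = (2.2321,-0.1340,0.0000)
cross product → J_v[:, 0] = (0.1340,2.2321,-0.0000)
J_ω[:, 0] = z_0
entry J[0][0] = 0.1340

0.134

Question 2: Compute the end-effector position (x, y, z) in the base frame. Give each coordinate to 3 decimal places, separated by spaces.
after link 1: o_1 = (1.7321, -1.0000, 0.0000)
after link 2: o_2 = (2.2321, -0.1340, 0.0000)

2.232 -0.134 0.000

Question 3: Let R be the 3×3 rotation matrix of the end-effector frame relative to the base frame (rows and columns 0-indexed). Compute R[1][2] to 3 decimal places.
0.866

End-effector z-axis (col 2 of R) = (0.5000,0.8660,0.0000)
R[1][2] = 0.8660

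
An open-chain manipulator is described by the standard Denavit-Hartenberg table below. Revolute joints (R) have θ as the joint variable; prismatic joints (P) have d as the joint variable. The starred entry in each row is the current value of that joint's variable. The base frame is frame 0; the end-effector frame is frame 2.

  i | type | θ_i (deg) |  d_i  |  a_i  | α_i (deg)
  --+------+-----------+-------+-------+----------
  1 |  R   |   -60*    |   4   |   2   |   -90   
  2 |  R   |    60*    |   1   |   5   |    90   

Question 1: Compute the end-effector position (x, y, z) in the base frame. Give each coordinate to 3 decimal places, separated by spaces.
3.116 -3.397 -0.330

after link 1: o_1 = (1.0000, -1.7321, 4.0000)
after link 2: o_2 = (3.1160, -3.3971, -0.3301)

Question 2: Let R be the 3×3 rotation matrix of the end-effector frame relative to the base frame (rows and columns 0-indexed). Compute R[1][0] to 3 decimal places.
End-effector x-axis (col 0 of R) = (0.2500,-0.4330,-0.8660)
R[1][0] = -0.4330

-0.433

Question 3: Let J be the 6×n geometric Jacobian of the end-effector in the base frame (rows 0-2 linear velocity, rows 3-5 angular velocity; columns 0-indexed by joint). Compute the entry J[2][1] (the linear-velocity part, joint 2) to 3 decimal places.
axis z_1 = (0.8660,0.5000,0.0000); lever o_n−o_1 = (2.1160,-1.6651,-4.3301)
cross product → J_v[:, 1] = (-2.1651,3.7500,-2.5000)
J_ω[:, 1] = z_1
entry J[2][1] = -2.5000

-2.500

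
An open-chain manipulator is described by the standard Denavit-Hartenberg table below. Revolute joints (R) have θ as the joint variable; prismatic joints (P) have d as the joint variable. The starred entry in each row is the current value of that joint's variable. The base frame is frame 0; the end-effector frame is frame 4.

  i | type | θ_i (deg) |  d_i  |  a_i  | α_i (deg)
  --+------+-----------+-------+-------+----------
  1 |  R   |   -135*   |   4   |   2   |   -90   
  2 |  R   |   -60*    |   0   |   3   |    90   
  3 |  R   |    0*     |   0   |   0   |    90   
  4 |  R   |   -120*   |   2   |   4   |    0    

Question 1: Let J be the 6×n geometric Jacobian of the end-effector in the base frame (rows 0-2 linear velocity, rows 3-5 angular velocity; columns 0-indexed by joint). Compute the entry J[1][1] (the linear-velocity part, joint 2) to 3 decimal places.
0.612

axis z_1 = (0.7071,-0.7071,0.0000); lever o_n−o_1 = (-3.8891,-1.0607,-0.8660)
cross product → J_v[:, 1] = (0.6124,0.6124,-3.5000)
J_ω[:, 1] = z_1
entry J[1][1] = 0.6124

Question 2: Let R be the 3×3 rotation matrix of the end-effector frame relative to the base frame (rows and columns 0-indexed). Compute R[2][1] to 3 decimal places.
0.500

End-effector y-axis (col 1 of R) = (-0.6124,-0.6124,0.5000)
R[2][1] = 0.5000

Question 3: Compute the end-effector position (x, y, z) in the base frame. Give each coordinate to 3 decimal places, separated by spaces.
after link 1: o_1 = (-1.4142, -1.4142, 4.0000)
after link 2: o_2 = (-2.4749, -2.4749, 6.5981)
after link 3: o_3 = (-2.4749, -2.4749, 6.5981)
after link 4: o_4 = (-5.3033, -2.4749, 3.1340)

-5.303 -2.475 3.134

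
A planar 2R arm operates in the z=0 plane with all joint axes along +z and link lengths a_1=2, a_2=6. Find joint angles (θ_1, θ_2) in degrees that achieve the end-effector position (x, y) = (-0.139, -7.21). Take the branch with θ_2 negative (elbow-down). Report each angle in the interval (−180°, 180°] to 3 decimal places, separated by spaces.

-45.010 -59.991

cos θ_2 = (52.0034−2²−6²)/(2·2·6) = 0.5001; θ_2 = -59.9906° (elbow-down)
β = atan2(-7.2100,-0.1390) = -91.1045°; ψ = atan2(-5.1957,5.0009) = -46.0945°
θ_1 = β − ψ = -45.0100°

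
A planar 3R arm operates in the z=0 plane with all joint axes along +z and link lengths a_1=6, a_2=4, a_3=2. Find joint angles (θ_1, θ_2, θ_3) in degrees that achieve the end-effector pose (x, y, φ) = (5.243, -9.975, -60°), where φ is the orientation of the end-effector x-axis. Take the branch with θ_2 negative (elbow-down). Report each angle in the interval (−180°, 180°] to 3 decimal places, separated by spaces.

wrist centre = target − a_3·(cos φ, sin φ) = (4.2430, -8.2429)
cos θ_2 = (85.9493−6²−4²)/(2·6·4) = 0.7073; θ_2 = -44.9863° (elbow-down)
β = atan2(-8.2429,4.2430) = -62.7632°; ψ = atan2(-2.8277,8.8291) = -17.7590°
θ_1 = β − ψ = -45.0042°
θ_3 = φ − θ_1 − θ_2 = 29.9904° (wrapped to (-180°,180°])

-45.004 -44.986 29.990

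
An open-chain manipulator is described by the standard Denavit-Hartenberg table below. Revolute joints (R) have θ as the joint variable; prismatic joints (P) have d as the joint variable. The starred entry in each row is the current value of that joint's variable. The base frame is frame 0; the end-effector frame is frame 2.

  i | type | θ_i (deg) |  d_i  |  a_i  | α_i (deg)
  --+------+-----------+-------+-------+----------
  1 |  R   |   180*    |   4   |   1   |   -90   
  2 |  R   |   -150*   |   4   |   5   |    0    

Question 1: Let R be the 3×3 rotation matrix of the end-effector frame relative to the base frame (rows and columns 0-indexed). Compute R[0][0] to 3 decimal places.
0.866

End-effector x-axis (col 0 of R) = (0.8660,-0.0000,0.5000)
R[0][0] = 0.8660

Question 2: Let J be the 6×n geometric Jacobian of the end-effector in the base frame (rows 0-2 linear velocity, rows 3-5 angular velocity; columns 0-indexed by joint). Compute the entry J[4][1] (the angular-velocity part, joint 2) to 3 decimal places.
-1.000

axis z_1 = (-0.0000,-1.0000,0.0000); lever o_n−o_1 = (4.3301,-4.0000,2.5000)
cross product → J_v[:, 1] = (-2.5000,0.0000,4.3301)
J_ω[:, 1] = z_1
entry J[4][1] = -1.0000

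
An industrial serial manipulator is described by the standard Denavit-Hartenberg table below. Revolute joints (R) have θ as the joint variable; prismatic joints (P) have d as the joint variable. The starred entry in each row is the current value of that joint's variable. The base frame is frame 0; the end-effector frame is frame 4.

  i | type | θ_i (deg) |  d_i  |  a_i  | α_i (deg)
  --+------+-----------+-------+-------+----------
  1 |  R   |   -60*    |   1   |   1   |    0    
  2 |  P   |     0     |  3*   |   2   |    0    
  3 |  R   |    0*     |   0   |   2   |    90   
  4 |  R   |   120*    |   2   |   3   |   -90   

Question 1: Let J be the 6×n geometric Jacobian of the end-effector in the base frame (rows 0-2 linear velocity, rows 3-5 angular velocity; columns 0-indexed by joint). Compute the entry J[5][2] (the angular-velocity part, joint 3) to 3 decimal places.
1.000

axis z_2 = (0.0000,0.0000,1.0000); lever o_n−o_2 = (-1.4821,-1.4330,2.5981)
cross product → J_v[:, 2] = (1.4330,-1.4821,0.0000)
J_ω[:, 2] = z_2
entry J[5][2] = 1.0000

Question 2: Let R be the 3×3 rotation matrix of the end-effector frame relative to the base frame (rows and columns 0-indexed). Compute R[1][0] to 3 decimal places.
0.433

End-effector x-axis (col 0 of R) = (-0.2500,0.4330,0.8660)
R[1][0] = 0.4330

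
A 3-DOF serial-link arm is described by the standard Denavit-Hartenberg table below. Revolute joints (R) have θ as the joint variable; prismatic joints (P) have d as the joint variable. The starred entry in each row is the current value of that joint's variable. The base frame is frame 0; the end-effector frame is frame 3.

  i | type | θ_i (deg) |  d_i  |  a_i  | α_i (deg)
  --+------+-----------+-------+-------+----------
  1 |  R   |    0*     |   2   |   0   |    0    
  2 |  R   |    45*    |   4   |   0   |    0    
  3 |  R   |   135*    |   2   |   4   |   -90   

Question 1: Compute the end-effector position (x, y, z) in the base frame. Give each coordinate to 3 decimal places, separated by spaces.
after link 1: o_1 = (0.0000, 0.0000, 2.0000)
after link 2: o_2 = (0.0000, 0.0000, 6.0000)
after link 3: o_3 = (-4.0000, 0.0000, 8.0000)

-4.000 0.000 8.000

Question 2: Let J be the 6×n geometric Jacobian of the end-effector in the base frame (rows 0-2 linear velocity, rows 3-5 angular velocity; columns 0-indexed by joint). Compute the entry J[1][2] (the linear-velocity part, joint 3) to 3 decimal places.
-4.000

axis z_2 = (0.0000,0.0000,1.0000); lever o_n−o_2 = (-4.0000,0.0000,2.0000)
cross product → J_v[:, 2] = (-0.0000,-4.0000,0.0000)
J_ω[:, 2] = z_2
entry J[1][2] = -4.0000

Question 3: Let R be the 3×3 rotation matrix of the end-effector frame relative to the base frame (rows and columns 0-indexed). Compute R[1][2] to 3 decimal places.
End-effector z-axis (col 2 of R) = (-0.0000,-1.0000,0.0000)
R[1][2] = -1.0000

-1.000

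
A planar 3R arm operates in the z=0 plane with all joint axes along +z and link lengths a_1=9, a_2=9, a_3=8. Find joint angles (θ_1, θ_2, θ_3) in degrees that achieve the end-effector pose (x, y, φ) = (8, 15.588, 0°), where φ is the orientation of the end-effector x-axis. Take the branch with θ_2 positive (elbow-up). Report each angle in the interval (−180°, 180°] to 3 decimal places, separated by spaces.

wrist centre = target − a_3·(cos φ, sin φ) = (0.0000, 15.5880)
cos θ_2 = (242.9857−9²−9²)/(2·9·9) = 0.4999; θ_2 = 60.0058° (elbow-up)
β = atan2(15.5880,0.0000) = 90.0000°; ψ = atan2(7.7947,13.4992) = 30.0029°
θ_1 = β − ψ = 59.9971°
θ_3 = φ − θ_1 − θ_2 = -120.0029° (wrapped to (-180°,180°])

59.997 60.006 -120.003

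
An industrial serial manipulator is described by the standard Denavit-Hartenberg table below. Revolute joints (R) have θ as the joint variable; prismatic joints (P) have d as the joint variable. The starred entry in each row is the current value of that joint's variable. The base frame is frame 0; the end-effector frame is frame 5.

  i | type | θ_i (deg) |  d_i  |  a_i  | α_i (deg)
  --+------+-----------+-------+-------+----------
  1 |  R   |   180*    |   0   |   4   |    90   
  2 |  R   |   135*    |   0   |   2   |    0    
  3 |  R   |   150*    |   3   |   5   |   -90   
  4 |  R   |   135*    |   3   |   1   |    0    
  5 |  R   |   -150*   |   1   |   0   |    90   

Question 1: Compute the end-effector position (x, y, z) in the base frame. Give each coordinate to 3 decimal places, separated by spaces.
after link 1: o_1 = (-4.0000, 0.0000, 0.0000)
after link 2: o_2 = (-2.5858, 0.0000, 1.4142)
after link 3: o_3 = (-3.8799, 3.0000, -3.4154)
after link 4: o_4 = (-6.5946, 2.2929, -1.9559)
after link 5: o_5 = (-7.5606, 2.2929, -1.6971)

-7.561 2.293 -1.697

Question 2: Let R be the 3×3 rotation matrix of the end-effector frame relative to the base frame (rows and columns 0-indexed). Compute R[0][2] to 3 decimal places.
End-effector z-axis (col 2 of R) = (0.0670,0.9659,0.2500)
R[0][2] = 0.0670

0.067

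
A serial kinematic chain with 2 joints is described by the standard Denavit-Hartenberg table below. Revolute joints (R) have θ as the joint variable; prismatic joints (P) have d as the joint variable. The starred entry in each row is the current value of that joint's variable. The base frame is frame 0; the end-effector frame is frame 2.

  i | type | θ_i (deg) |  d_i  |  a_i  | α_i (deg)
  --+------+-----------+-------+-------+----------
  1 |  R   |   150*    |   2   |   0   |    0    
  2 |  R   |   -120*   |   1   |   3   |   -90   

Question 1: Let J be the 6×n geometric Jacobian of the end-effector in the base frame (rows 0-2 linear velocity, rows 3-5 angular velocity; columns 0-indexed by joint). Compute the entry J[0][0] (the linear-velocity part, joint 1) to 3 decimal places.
axis z_0 = ẑ; lever o_n−o_0 = (2.5981,1.5000,3.0000)
cross product → J_v[:, 0] = (-1.5000,2.5981,0.0000)
J_ω[:, 0] = z_0
entry J[0][0] = -1.5000

-1.500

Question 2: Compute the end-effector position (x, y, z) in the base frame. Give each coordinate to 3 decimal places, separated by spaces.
after link 1: o_1 = (0.0000, 0.0000, 2.0000)
after link 2: o_2 = (2.5981, 1.5000, 3.0000)

2.598 1.500 3.000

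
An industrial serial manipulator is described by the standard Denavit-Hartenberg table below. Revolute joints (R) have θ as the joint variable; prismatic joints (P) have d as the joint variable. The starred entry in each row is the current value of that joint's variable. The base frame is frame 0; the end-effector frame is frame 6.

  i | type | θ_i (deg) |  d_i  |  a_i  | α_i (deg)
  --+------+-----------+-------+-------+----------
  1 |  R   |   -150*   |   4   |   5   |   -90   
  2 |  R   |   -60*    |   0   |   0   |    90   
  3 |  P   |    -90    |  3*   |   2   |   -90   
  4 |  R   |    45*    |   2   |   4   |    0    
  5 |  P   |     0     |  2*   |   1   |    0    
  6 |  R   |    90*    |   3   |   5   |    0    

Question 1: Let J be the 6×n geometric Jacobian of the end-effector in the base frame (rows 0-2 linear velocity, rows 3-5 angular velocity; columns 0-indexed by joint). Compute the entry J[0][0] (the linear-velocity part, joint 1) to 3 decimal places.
4.281

axis z_0 = ẑ; lever o_n−o_0 = (-11.4145,-4.2808,8.0266)
cross product → J_v[:, 0] = (4.2808,-11.4145,0.0000)
J_ω[:, 0] = z_0
entry J[0][0] = 4.2808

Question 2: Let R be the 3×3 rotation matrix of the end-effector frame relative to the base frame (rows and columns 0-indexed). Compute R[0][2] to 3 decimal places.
End-effector z-axis (col 2 of R) = (-0.4330,-0.2500,0.8660)
R[0][2] = -0.4330

-0.433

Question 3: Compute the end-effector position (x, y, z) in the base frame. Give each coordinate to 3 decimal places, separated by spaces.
after link 1: o_1 = (-4.3301, -2.5000, 4.0000)
after link 2: o_2 = (-4.3301, -2.5000, 4.0000)
after link 3: o_3 = (-3.0801, 0.5311, 5.5000)
after link 4: o_4 = (-7.4817, 1.2558, 5.8178)
after link 5: o_5 = (-9.2316, 1.0620, 7.1963)
after link 6: o_6 = (-11.4145, -4.2808, 8.0266)

-11.415 -4.281 8.027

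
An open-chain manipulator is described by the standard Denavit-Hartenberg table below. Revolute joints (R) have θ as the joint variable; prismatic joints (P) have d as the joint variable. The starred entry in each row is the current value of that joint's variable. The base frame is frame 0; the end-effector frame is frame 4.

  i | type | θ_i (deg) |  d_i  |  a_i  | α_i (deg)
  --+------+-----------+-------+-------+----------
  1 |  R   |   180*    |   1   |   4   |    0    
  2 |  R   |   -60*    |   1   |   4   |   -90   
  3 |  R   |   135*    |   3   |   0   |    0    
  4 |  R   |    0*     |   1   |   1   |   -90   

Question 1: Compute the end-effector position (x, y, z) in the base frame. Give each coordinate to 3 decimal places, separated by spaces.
-9.111 0.852 1.293

after link 1: o_1 = (-4.0000, 0.0000, 1.0000)
after link 2: o_2 = (-6.0000, 3.4641, 2.0000)
after link 3: o_3 = (-8.5981, 1.9641, 2.0000)
after link 4: o_4 = (-9.1105, 0.8517, 1.2929)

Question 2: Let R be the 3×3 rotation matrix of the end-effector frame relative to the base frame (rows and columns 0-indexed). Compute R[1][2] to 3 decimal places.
End-effector z-axis (col 2 of R) = (0.3536,-0.6124,0.7071)
R[1][2] = -0.6124

-0.612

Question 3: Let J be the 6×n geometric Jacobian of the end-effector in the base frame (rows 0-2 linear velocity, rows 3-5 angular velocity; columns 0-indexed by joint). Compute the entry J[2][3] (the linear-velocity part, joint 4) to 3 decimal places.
axis z_3 = (-0.8660,-0.5000,0.0000); lever o_n−o_3 = (-0.5125,-1.1124,-0.7071)
cross product → J_v[:, 3] = (0.3536,-0.6124,0.7071)
J_ω[:, 3] = z_3
entry J[2][3] = 0.7071

0.707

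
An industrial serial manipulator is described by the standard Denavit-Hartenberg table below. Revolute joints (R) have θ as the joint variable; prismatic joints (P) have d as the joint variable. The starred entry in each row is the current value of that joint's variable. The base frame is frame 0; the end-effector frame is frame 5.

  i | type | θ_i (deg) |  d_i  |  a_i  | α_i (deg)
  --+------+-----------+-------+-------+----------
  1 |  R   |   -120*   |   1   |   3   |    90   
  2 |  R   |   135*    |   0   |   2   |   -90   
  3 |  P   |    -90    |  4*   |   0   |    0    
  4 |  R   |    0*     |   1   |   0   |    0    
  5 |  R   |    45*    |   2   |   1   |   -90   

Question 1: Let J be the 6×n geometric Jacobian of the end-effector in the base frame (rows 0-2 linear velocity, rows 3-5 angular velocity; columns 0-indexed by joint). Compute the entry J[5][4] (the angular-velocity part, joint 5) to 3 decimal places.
-0.707

axis z_4 = (0.3536,0.6124,-0.7071); lever o_n−o_4 = (0.3447,2.0113,-0.9142)
cross product → J_v[:, 4] = (0.8624,0.0795,0.5000)
J_ω[:, 4] = z_4
entry J[5][4] = -0.7071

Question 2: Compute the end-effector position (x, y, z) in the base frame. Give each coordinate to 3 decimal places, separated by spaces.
1.320 3.700 -2.036

after link 1: o_1 = (-1.5000, -2.5981, 1.0000)
after link 2: o_2 = (-0.7929, -1.3733, 2.4142)
after link 3: o_3 = (0.6213, 1.0762, -0.4142)
after link 4: o_4 = (0.9749, 1.6885, -1.1213)
after link 5: o_5 = (1.3196, 3.6998, -2.0355)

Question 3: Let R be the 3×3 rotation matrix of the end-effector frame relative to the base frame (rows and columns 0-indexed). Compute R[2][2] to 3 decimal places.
0.500

End-effector z-axis (col 2 of R) = (0.8624,0.0795,0.5000)
R[2][2] = 0.5000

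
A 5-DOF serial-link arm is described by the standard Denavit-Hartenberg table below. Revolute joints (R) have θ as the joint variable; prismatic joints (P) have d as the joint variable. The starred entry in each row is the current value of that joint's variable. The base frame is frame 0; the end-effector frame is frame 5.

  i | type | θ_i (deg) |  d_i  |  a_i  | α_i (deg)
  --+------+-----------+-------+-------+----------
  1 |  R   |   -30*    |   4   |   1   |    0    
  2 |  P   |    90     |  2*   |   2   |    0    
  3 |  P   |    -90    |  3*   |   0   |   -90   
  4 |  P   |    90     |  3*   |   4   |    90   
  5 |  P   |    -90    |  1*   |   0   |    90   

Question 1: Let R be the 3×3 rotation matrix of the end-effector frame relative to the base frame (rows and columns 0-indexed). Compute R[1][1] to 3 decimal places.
-0.500

End-effector y-axis (col 1 of R) = (0.8660,-0.5000,0.0000)
R[1][1] = -0.5000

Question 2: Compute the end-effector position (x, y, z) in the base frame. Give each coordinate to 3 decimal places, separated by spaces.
after link 1: o_1 = (0.8660, -0.5000, 4.0000)
after link 2: o_2 = (1.8660, 1.2321, 6.0000)
after link 3: o_3 = (1.8660, 1.2321, 9.0000)
after link 4: o_4 = (3.3660, 3.8301, 5.0000)
after link 5: o_5 = (4.2321, 3.3301, 5.0000)

4.232 3.330 5.000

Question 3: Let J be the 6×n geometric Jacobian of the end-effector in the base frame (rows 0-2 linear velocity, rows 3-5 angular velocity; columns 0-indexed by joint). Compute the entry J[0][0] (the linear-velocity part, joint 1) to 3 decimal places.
-3.330

axis z_0 = ẑ; lever o_n−o_0 = (4.2321,3.3301,5.0000)
cross product → J_v[:, 0] = (-3.3301,4.2321,0.0000)
J_ω[:, 0] = z_0
entry J[0][0] = -3.3301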